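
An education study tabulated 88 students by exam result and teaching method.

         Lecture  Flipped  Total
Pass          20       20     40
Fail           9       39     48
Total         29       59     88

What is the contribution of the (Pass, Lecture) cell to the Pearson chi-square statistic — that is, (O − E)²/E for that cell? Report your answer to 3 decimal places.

Row total (Pass) = 40; column total (Lecture) = 29; N = 88.
Expected count E = 40 × 29 / 88 = 13.18182.
Contribution = (O − E)²/E = (20 − 13.18182)² / 13.18182 = 3.527.

3.527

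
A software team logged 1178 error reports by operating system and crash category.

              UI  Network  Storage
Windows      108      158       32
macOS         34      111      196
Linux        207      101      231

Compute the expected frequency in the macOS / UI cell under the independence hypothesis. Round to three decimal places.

101.026

Row total (macOS) = 341; column total (UI) = 349; grand total N = 1178.
Expected count = (row total × column total) / N = 341 × 349 / 1178 = 101.026.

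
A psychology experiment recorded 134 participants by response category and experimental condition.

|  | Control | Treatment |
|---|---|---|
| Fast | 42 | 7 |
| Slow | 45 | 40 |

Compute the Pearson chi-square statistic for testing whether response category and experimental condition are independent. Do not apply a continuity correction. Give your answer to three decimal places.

14.660

Row totals: 49, 85. Column totals: 87, 47. Grand total N = 134.
Expected counts (row total × column total / N):
  Fast, Control: 49×87/134 = 31.8134
  Fast, Treatment: 49×47/134 = 17.1866
  Slow, Control: 85×87/134 = 55.1866
  Slow, Treatment: 85×47/134 = 29.8134
Contributions (O − E)²/E:
  (42 − 31.8134)²/31.8134 = 3.2617
  (7 − 17.1866)²/17.1866 = 6.0377
  (45 − 55.1866)²/55.1866 = 1.8803
  (40 − 29.8134)²/29.8134 = 3.4805
χ² = 3.2617 + 6.0377 + 1.8803 + 3.4805 = 14.660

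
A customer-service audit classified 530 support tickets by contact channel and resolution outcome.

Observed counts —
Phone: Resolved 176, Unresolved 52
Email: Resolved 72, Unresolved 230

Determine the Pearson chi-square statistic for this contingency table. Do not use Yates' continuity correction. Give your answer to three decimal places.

148.531

Row totals: 228, 302. Column totals: 248, 282. Grand total N = 530.
Expected counts (row total × column total / N):
  Phone, Resolved: 228×248/530 = 106.6868
  Phone, Unresolved: 228×282/530 = 121.3132
  Email, Resolved: 302×248/530 = 141.3132
  Email, Unresolved: 302×282/530 = 160.6868
Contributions (O − E)²/E:
  (176 − 106.6868)²/106.6868 = 45.0320
  (52 − 121.3132)²/121.3132 = 39.6026
  (72 − 141.3132)²/141.3132 = 33.9977
  (230 − 160.6868)²/160.6868 = 29.8987
χ² = 45.0320 + 39.6026 + 33.9977 + 29.8987 = 148.531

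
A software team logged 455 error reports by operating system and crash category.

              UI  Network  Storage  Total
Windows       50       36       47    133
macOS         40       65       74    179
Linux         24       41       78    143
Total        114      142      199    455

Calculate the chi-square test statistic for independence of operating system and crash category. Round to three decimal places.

Grand total N = 455.
Expected counts (row total × column total / N):
  Windows, UI: 133×114/455 = 33.3231
  Windows, Network: 133×142/455 = 41.5077
  Windows, Storage: 133×199/455 = 58.1692
  macOS, UI: 179×114/455 = 44.8484
  macOS, Network: 179×142/455 = 55.8637
  macOS, Storage: 179×199/455 = 78.2879
  Linux, UI: 143×114/455 = 35.8286
  Linux, Network: 143×142/455 = 44.6286
  Linux, Storage: 143×199/455 = 62.5429
Contributions (O − E)²/E:
  (50 − 33.3231)²/33.3231 = 8.3461
  (36 − 41.5077)²/41.5077 = 0.7308
  (47 − 58.1692)²/58.1692 = 2.1446
  (40 − 44.8484)²/44.8484 = 0.5241
  (65 − 55.8637)²/55.8637 = 1.4942
  (74 − 78.2879)²/78.2879 = 0.2349
  (24 − 35.8286)²/35.8286 = 3.9051
  (41 − 44.6286)²/44.6286 = 0.2950
  (78 − 62.5429)²/62.5429 = 3.8201
χ² = 8.3461 + 0.7308 + 2.1446 + 0.5241 + 1.4942 + 0.2349 + 3.9051 + 0.2950 + 3.8201 = 21.495

21.495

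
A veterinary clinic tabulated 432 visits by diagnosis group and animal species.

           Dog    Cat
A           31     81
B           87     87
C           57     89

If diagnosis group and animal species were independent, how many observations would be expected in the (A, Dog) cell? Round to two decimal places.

45.37

Row total (A) = 112; column total (Dog) = 175; grand total N = 432.
Expected count = (row total × column total) / N = 112 × 175 / 432 = 45.37.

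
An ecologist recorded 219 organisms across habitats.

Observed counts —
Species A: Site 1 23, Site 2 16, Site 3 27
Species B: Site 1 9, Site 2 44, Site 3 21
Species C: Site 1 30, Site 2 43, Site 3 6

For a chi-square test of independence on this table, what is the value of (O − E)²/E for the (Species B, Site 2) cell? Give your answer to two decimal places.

2.43

Row total (Species B) = 74; column total (Site 2) = 103; N = 219.
Expected count E = 74 × 103 / 219 = 34.804.
Contribution = (O − E)²/E = (44 − 34.804)² / 34.804 = 2.43.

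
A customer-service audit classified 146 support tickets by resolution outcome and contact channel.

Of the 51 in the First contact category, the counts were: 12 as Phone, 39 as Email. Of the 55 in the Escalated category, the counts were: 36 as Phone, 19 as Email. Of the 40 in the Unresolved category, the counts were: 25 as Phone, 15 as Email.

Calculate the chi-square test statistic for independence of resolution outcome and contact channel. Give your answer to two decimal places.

22.05

Row totals: 51, 55, 40. Column totals: 73, 73. Grand total N = 146.
Expected counts (row total × column total / N):
  First contact, Phone: 51×73/146 = 25.500
  First contact, Email: 51×73/146 = 25.500
  Escalated, Phone: 55×73/146 = 27.500
  Escalated, Email: 55×73/146 = 27.500
  Unresolved, Phone: 40×73/146 = 20.000
  Unresolved, Email: 40×73/146 = 20.000
Contributions (O − E)²/E:
  (12 − 25.500)²/25.500 = 7.1471
  (39 − 25.500)²/25.500 = 7.1471
  (36 − 27.500)²/27.500 = 2.6273
  (19 − 27.500)²/27.500 = 2.6273
  (25 − 20.000)²/20.000 = 1.2500
  (15 − 20.000)²/20.000 = 1.2500
χ² = 7.1471 + 7.1471 + 2.6273 + 2.6273 + 1.2500 + 1.2500 = 22.05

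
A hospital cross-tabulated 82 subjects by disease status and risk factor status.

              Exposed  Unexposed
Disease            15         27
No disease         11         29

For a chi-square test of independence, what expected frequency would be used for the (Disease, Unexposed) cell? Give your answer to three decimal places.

28.683

Row total (Disease) = 42; column total (Unexposed) = 56; grand total N = 82.
Expected count = (row total × column total) / N = 42 × 56 / 82 = 28.683.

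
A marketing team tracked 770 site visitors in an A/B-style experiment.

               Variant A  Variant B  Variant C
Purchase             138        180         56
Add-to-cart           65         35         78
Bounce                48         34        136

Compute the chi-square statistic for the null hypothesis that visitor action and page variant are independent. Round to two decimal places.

160.37

Row totals: 374, 178, 218. Column totals: 251, 249, 270. Grand total N = 770.
Expected counts (row total × column total / N):
  Purchase, Variant A: 374×251/770 = 121.914
  Purchase, Variant B: 374×249/770 = 120.943
  Purchase, Variant C: 374×270/770 = 131.143
  Add-to-cart, Variant A: 178×251/770 = 58.023
  Add-to-cart, Variant B: 178×249/770 = 57.561
  Add-to-cart, Variant C: 178×270/770 = 62.416
  Bounce, Variant A: 218×251/770 = 71.062
  Bounce, Variant B: 218×249/770 = 70.496
  Bounce, Variant C: 218×270/770 = 76.442
Contributions (O − E)²/E:
  (138 − 121.914)²/121.914 = 2.1225
  (180 − 120.943)²/120.943 = 28.8378
  (56 − 131.143)²/131.143 = 43.0558
  (65 − 58.023)²/58.023 = 0.8390
  (35 − 57.561)²/57.561 = 8.8428
  (78 − 62.416)²/62.416 = 3.8910
  (48 − 71.062)²/71.062 = 7.4844
  (34 − 70.496)²/70.496 = 18.8941
  (136 − 76.442)²/76.442 = 46.4032
χ² = 2.1225 + 28.8378 + 43.0558 + 0.8390 + 8.8428 + 3.8910 + 7.4844 + 18.8941 + 46.4032 = 160.37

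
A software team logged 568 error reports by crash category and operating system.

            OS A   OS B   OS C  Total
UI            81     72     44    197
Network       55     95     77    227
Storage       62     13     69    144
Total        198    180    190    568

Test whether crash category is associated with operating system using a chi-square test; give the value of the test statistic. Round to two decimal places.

Grand total N = 568.
Expected counts (row total × column total / N):
  UI, OS A: 197×198/568 = 68.6725
  UI, OS B: 197×180/568 = 62.4296
  UI, OS C: 197×190/568 = 65.8979
  Network, OS A: 227×198/568 = 79.1303
  Network, OS B: 227×180/568 = 71.9366
  Network, OS C: 227×190/568 = 75.9331
  Storage, OS A: 144×198/568 = 50.1972
  Storage, OS B: 144×180/568 = 45.6338
  Storage, OS C: 144×190/568 = 48.1690
Contributions (O − E)²/E:
  (81 − 68.6725)²/68.6725 = 2.2129
  (72 − 62.4296)²/62.4296 = 1.4671
  (44 − 65.8979)²/65.8979 = 7.2767
  (55 − 79.1303)²/79.1303 = 7.3584
  (95 − 71.9366)²/71.9366 = 7.3943
  (77 − 75.9331)²/75.9331 = 0.0150
  (62 − 50.1972)²/50.1972 = 2.7752
  (13 − 45.6338)²/45.6338 = 23.3372
  (69 − 48.1690)²/48.1690 = 9.0085
χ² = 2.2129 + 1.4671 + 7.2767 + 7.3584 + 7.3943 + 0.0150 + 2.7752 + 23.3372 + 9.0085 = 60.85

60.85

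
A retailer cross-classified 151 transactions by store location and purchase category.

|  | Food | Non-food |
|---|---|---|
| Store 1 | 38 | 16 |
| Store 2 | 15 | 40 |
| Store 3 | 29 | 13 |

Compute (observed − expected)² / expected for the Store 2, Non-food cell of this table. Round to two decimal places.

Row total (Store 2) = 55; column total (Non-food) = 69; N = 151.
Expected count E = 55 × 69 / 151 = 25.132.
Contribution = (O − E)²/E = (40 − 25.132)² / 25.132 = 8.80.

8.80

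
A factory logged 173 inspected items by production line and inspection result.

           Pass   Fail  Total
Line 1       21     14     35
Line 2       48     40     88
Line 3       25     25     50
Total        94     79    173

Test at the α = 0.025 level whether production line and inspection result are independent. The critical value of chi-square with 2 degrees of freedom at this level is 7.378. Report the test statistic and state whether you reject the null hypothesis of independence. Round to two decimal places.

0.83; fail to reject H₀

Grand total N = 173.
Expected counts (row total × column total / N):
  Line 1, Pass: 35×94/173 = 19.017
  Line 1, Fail: 35×79/173 = 15.983
  Line 2, Pass: 88×94/173 = 47.815
  Line 2, Fail: 88×79/173 = 40.185
  Line 3, Pass: 50×94/173 = 27.168
  Line 3, Fail: 50×79/173 = 22.832
Contributions (O − E)²/E:
  (21 − 19.017)²/19.017 = 0.2068
  (14 − 15.983)²/15.983 = 0.2460
  (48 − 47.815)²/47.815 = 0.0007
  (40 − 40.185)²/40.185 = 0.0009
  (25 − 27.168)²/27.168 = 0.1730
  (25 − 22.832)²/22.832 = 0.2059
χ² = 0.2068 + 0.2460 + 0.0007 + 0.0009 + 0.1730 + 0.2059 = 0.83
df = (3−1)(2−1) = 2. Since 0.83 < 7.378, fail to reject the null hypothesis of independence at α = 0.025.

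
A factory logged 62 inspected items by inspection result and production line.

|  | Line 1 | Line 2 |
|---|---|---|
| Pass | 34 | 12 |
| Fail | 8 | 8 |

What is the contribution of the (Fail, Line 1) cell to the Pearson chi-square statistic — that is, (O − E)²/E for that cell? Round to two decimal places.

0.74

Row total (Fail) = 16; column total (Line 1) = 42; N = 62.
Expected count E = 16 × 42 / 62 = 10.839.
Contribution = (O − E)²/E = (8 − 10.839)² / 10.839 = 0.74.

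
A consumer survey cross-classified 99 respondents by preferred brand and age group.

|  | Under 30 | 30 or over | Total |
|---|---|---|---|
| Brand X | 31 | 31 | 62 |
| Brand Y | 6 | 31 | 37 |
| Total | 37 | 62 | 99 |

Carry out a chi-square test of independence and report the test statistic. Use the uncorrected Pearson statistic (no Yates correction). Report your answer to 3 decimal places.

Grand total N = 99.
Expected counts (row total × column total / N):
  Brand X, Under 30: 62×37/99 = 23.1717
  Brand X, 30 or over: 62×62/99 = 38.8283
  Brand Y, Under 30: 37×37/99 = 13.8283
  Brand Y, 30 or over: 37×62/99 = 23.1717
Contributions (O − E)²/E:
  (31 − 23.1717)²/23.1717 = 2.6447
  (31 − 38.8283)²/38.8283 = 1.5783
  (6 − 13.8283)²/13.8283 = 4.4317
  (31 − 23.1717)²/23.1717 = 2.6447
χ² = 2.6447 + 1.5783 + 4.4317 + 2.6447 = 11.299

11.299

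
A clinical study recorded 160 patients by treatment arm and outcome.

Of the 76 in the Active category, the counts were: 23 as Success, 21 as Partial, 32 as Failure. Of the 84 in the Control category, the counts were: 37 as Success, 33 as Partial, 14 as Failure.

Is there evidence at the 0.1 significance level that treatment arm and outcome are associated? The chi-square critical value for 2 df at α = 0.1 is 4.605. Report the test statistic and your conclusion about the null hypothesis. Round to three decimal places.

12.608; reject H₀

Row totals: 76, 84. Column totals: 60, 54, 46. Grand total N = 160.
Expected counts (row total × column total / N):
  Active, Success: 76×60/160 = 28.5000
  Active, Partial: 76×54/160 = 25.6500
  Active, Failure: 76×46/160 = 21.8500
  Control, Success: 84×60/160 = 31.5000
  Control, Partial: 84×54/160 = 28.3500
  Control, Failure: 84×46/160 = 24.1500
Contributions (O − E)²/E:
  (23 − 28.5000)²/28.5000 = 1.0614
  (21 − 25.6500)²/25.6500 = 0.8430
  (32 − 21.8500)²/21.8500 = 4.7150
  (37 − 31.5000)²/31.5000 = 0.9603
  (33 − 28.3500)²/28.3500 = 0.7627
  (14 − 24.1500)²/24.1500 = 4.2659
χ² = 1.0614 + 0.8430 + 4.7150 + 0.9603 + 0.7627 + 4.2659 = 12.608
df = (2−1)(3−1) = 2. Since 12.608 > 4.605, reject the null hypothesis of independence at α = 0.1.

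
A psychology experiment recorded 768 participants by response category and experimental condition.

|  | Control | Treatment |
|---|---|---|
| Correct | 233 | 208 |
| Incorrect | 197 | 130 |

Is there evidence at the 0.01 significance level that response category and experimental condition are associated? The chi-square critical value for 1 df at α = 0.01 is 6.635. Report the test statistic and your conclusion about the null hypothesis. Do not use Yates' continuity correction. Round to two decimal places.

4.18; fail to reject H₀

Row totals: 441, 327. Column totals: 430, 338. Grand total N = 768.
Expected counts (row total × column total / N):
  Correct, Control: 441×430/768 = 246.914
  Correct, Treatment: 441×338/768 = 194.086
  Incorrect, Control: 327×430/768 = 183.086
  Incorrect, Treatment: 327×338/768 = 143.914
Contributions (O − E)²/E:
  (233 − 246.914)²/246.914 = 0.7841
  (208 − 194.086)²/194.086 = 0.9975
  (197 − 183.086)²/183.086 = 1.0574
  (130 − 143.914)²/143.914 = 1.3452
χ² = 0.7841 + 0.9975 + 1.0574 + 1.3452 = 4.18
df = (2−1)(2−1) = 1. Since 4.18 < 6.635, fail to reject the null hypothesis of independence at α = 0.01.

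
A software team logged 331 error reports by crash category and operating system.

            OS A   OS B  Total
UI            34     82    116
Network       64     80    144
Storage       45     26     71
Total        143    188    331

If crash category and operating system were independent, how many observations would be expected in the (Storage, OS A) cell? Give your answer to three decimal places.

30.674

Row total (Storage) = 71; column total (OS A) = 143; grand total N = 331.
Expected count = (row total × column total) / N = 71 × 143 / 331 = 30.674.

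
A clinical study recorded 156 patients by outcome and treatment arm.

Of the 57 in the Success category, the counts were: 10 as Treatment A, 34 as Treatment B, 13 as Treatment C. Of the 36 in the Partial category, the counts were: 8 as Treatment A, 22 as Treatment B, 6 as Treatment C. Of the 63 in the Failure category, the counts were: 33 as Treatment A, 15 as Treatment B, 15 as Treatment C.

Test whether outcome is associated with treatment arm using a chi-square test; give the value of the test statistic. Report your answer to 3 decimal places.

Row totals: 57, 36, 63. Column totals: 51, 71, 34. Grand total N = 156.
Expected counts (row total × column total / N):
  Success, Treatment A: 57×51/156 = 18.6346
  Success, Treatment B: 57×71/156 = 25.9423
  Success, Treatment C: 57×34/156 = 12.4231
  Partial, Treatment A: 36×51/156 = 11.7692
  Partial, Treatment B: 36×71/156 = 16.3846
  Partial, Treatment C: 36×34/156 = 7.8462
  Failure, Treatment A: 63×51/156 = 20.5962
  Failure, Treatment B: 63×71/156 = 28.6731
  Failure, Treatment C: 63×34/156 = 13.7308
Contributions (O − E)²/E:
  (10 − 18.6346)²/18.6346 = 4.0010
  (34 − 25.9423)²/25.9423 = 2.5027
  (13 − 12.4231)²/12.4231 = 0.0268
  (8 − 11.7692)²/11.7692 = 1.2071
  (22 − 16.3846)²/16.3846 = 1.9245
  (6 − 7.8462)²/7.8462 = 0.4344
  (33 − 20.5962)²/20.5962 = 7.4700
  (15 − 28.6731)²/28.6731 = 6.5202
  (15 − 13.7308)²/13.7308 = 0.1173
χ² = 4.0010 + 2.5027 + 0.0268 + 1.2071 + 1.9245 + 0.4344 + 7.4700 + 6.5202 + 0.1173 = 24.204

24.204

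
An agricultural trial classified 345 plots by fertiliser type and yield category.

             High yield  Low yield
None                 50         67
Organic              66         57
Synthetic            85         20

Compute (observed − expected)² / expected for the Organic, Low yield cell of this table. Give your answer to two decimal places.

0.62

Row total (Organic) = 123; column total (Low yield) = 144; N = 345.
Expected count E = 123 × 144 / 345 = 51.339.
Contribution = (O − E)²/E = (57 − 51.339)² / 51.339 = 0.62.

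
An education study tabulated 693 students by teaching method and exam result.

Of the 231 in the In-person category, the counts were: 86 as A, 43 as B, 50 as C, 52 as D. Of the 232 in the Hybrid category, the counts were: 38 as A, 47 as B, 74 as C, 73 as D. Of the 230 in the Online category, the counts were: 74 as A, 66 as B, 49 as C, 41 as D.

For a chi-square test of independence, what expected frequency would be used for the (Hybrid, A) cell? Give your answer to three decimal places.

Row total (Hybrid) = 232; column total (A) = 198; grand total N = 693.
Expected count = (row total × column total) / N = 232 × 198 / 693 = 66.286.

66.286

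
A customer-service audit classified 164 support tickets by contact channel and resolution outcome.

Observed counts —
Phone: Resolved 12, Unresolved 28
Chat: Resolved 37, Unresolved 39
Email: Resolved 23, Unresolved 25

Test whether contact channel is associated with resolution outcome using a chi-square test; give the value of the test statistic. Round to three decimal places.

Row totals: 40, 76, 48. Column totals: 72, 92. Grand total N = 164.
Expected counts (row total × column total / N):
  Phone, Resolved: 40×72/164 = 17.5610
  Phone, Unresolved: 40×92/164 = 22.4390
  Chat, Resolved: 76×72/164 = 33.3659
  Chat, Unresolved: 76×92/164 = 42.6341
  Email, Resolved: 48×72/164 = 21.0732
  Email, Unresolved: 48×92/164 = 26.9268
Contributions (O − E)²/E:
  (12 − 17.5610)²/17.5610 = 1.7610
  (28 − 22.4390)²/22.4390 = 1.3782
  (37 − 33.3659)²/33.3659 = 0.3958
  (39 − 42.6341)²/42.6341 = 0.3098
  (23 − 21.0732)²/21.0732 = 0.1762
  (25 − 26.9268)²/26.9268 = 0.1379
χ² = 1.7610 + 1.3782 + 0.3958 + 0.3098 + 0.1762 + 0.1379 = 4.159

4.159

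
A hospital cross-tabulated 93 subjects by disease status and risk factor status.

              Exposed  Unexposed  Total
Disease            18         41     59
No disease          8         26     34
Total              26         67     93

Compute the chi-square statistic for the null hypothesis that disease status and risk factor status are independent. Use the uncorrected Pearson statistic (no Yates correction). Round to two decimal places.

Grand total N = 93.
Expected counts (row total × column total / N):
  Disease, Exposed: 59×26/93 = 16.495
  Disease, Unexposed: 59×67/93 = 42.505
  No disease, Exposed: 34×26/93 = 9.505
  No disease, Unexposed: 34×67/93 = 24.495
Contributions (O − E)²/E:
  (18 − 16.495)²/16.495 = 0.1373
  (41 − 42.505)²/42.505 = 0.0533
  (8 − 9.505)²/9.505 = 0.2383
  (26 − 24.495)²/24.495 = 0.0925
χ² = 0.1373 + 0.0533 + 0.2383 + 0.0925 = 0.52

0.52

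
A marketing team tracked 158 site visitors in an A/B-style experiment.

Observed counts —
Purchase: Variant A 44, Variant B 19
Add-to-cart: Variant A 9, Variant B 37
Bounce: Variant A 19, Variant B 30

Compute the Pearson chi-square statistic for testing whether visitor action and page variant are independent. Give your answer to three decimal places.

28.416

Row totals: 63, 46, 49. Column totals: 72, 86. Grand total N = 158.
Expected counts (row total × column total / N):
  Purchase, Variant A: 63×72/158 = 28.7089
  Purchase, Variant B: 63×86/158 = 34.2911
  Add-to-cart, Variant A: 46×72/158 = 20.9620
  Add-to-cart, Variant B: 46×86/158 = 25.0380
  Bounce, Variant A: 49×72/158 = 22.3291
  Bounce, Variant B: 49×86/158 = 26.6709
Contributions (O − E)²/E:
  (44 − 28.7089)²/28.7089 = 8.1444
  (19 − 34.2911)²/34.2911 = 6.8186
  (9 − 20.9620)²/20.9620 = 6.8261
  (37 − 25.0380)²/25.0380 = 5.7149
  (19 − 22.3291)²/22.3291 = 0.4963
  (30 − 26.6709)²/26.6709 = 0.4155
χ² = 8.1444 + 6.8186 + 6.8261 + 5.7149 + 0.4963 + 0.4155 = 28.416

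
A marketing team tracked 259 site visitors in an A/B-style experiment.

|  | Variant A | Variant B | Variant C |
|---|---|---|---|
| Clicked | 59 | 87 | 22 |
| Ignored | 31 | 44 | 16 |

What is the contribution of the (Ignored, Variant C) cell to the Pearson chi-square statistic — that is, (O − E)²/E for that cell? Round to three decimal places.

0.525

Row total (Ignored) = 91; column total (Variant C) = 38; N = 259.
Expected count E = 91 × 38 / 259 = 13.3514.
Contribution = (O − E)²/E = (16 − 13.3514)² / 13.3514 = 0.525.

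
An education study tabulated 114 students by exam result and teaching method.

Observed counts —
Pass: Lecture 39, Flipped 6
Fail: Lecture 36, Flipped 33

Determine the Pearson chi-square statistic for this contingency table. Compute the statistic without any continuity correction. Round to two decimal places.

14.40

Row totals: 45, 69. Column totals: 75, 39. Grand total N = 114.
Expected counts (row total × column total / N):
  Pass, Lecture: 45×75/114 = 29.605
  Pass, Flipped: 45×39/114 = 15.395
  Fail, Lecture: 69×75/114 = 45.395
  Fail, Flipped: 69×39/114 = 23.605
Contributions (O − E)²/E:
  (39 − 29.605)²/29.605 = 2.9815
  (6 − 15.395)²/15.395 = 5.7334
  (36 − 45.395)²/45.395 = 1.9444
  (33 − 23.605)²/23.605 = 3.7393
χ² = 2.9815 + 5.7334 + 1.9444 + 3.7393 = 14.40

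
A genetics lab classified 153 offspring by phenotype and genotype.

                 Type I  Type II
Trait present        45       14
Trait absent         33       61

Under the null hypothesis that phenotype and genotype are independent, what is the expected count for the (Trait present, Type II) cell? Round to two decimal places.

Row total (Trait present) = 59; column total (Type II) = 75; grand total N = 153.
Expected count = (row total × column total) / N = 59 × 75 / 153 = 28.92.

28.92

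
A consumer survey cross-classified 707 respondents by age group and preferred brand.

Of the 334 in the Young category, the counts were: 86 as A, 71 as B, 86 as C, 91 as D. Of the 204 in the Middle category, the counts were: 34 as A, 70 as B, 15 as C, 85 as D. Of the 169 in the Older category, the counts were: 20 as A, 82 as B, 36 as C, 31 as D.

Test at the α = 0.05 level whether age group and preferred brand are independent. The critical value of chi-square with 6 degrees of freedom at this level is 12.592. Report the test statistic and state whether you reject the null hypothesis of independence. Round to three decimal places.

Row totals: 334, 204, 169. Column totals: 140, 223, 137, 207. Grand total N = 707.
Expected counts (row total × column total / N):
  Young, A: 334×140/707 = 66.1386
  Young, B: 334×223/707 = 105.3494
  Young, C: 334×137/707 = 64.7214
  Young, D: 334×207/707 = 97.7907
  Middle, A: 204×140/707 = 40.3960
  Middle, B: 204×223/707 = 64.3451
  Middle, C: 204×137/707 = 39.5304
  Middle, D: 204×207/707 = 59.7284
  Older, A: 169×140/707 = 33.4653
  Older, B: 169×223/707 = 53.3055
  Older, C: 169×137/707 = 32.7482
  Older, D: 169×207/707 = 49.4809
Contributions (O − E)²/E:
  (86 − 66.1386)²/66.1386 = 5.9644
  (71 − 105.3494)²/105.3494 = 11.1997
  (86 − 64.7214)²/64.7214 = 6.9958
  (91 − 97.7907)²/97.7907 = 0.4716
  (34 − 40.3960)²/40.3960 = 1.0127
  (70 − 64.3451)²/64.3451 = 0.4970
  (15 − 39.5304)²/39.5304 = 15.2222
  (85 − 59.7284)²/59.7284 = 10.6926
  (20 − 33.4653)²/33.4653 = 5.4180
  (82 − 53.3055)²/53.3055 = 15.4463
  (36 − 32.7482)²/32.7482 = 0.3229
  (31 − 49.4809)²/49.4809 = 6.9025
χ² = 5.9644 + 11.1997 + 6.9958 + 0.4716 + 1.0127 + 0.4970 + 15.2222 + 10.6926 + 5.4180 + 15.4463 + 0.3229 + 6.9025 = 80.146
df = (3−1)(4−1) = 6. Since 80.146 > 12.592, reject the null hypothesis of independence at α = 0.05.

80.146; reject H₀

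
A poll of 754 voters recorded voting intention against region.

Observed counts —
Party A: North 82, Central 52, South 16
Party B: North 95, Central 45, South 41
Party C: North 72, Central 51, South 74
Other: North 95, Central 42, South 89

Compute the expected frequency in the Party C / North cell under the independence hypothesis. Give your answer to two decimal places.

89.88

Row total (Party C) = 197; column total (North) = 344; grand total N = 754.
Expected count = (row total × column total) / N = 197 × 344 / 754 = 89.88.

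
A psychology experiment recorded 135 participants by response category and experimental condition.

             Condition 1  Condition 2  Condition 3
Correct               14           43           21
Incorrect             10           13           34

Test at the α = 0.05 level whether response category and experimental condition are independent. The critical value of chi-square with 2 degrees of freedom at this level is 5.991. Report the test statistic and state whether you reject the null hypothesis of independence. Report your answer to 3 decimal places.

16.954; reject H₀

Row totals: 78, 57. Column totals: 24, 56, 55. Grand total N = 135.
Expected counts (row total × column total / N):
  Correct, Condition 1: 78×24/135 = 13.86667
  Correct, Condition 2: 78×56/135 = 32.35556
  Correct, Condition 3: 78×55/135 = 31.77778
  Incorrect, Condition 1: 57×24/135 = 10.13333
  Incorrect, Condition 2: 57×56/135 = 23.64444
  Incorrect, Condition 3: 57×55/135 = 23.22222
Contributions (O − E)²/E:
  (14 − 13.86667)²/13.86667 = 0.0013
  (43 − 32.35556)²/32.35556 = 3.5018
  (21 − 31.77778)²/31.77778 = 3.6554
  (10 − 10.13333)²/10.13333 = 0.0018
  (13 − 23.64444)²/23.64444 = 4.7920
  (34 − 23.22222)²/23.22222 = 5.0021
χ² = 0.0013 + 3.5018 + 3.6554 + 0.0018 + 4.7920 + 5.0021 = 16.954
df = (2−1)(3−1) = 2. Since 16.954 > 5.991, reject the null hypothesis of independence at α = 0.05.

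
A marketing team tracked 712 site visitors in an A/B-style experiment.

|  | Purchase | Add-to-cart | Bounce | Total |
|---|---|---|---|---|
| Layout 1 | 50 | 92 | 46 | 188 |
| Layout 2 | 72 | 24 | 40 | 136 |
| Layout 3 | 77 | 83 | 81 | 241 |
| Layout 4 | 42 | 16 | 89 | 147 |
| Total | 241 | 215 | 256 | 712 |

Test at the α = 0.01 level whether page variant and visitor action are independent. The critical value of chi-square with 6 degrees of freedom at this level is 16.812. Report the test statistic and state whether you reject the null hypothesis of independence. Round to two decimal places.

Grand total N = 712.
Expected counts (row total × column total / N):
  Layout 1, Purchase: 188×241/712 = 63.635
  Layout 1, Add-to-cart: 188×215/712 = 56.770
  Layout 1, Bounce: 188×256/712 = 67.596
  Layout 2, Purchase: 136×241/712 = 46.034
  Layout 2, Add-to-cart: 136×215/712 = 41.067
  Layout 2, Bounce: 136×256/712 = 48.899
  Layout 3, Purchase: 241×241/712 = 81.574
  Layout 3, Add-to-cart: 241×215/712 = 72.774
  Layout 3, Bounce: 241×256/712 = 86.652
  Layout 4, Purchase: 147×241/712 = 49.757
  Layout 4, Add-to-cart: 147×215/712 = 44.389
  Layout 4, Bounce: 147×256/712 = 52.854
Contributions (O − E)²/E:
  (50 − 63.635)²/63.635 = 2.9216
  (92 − 56.770)²/56.770 = 21.8628
  (46 − 67.596)²/67.596 = 6.8996
  (72 − 46.034)²/46.034 = 14.6464
  (24 − 41.067)²/41.067 = 7.0929
  (40 − 48.899)²/48.899 = 1.6195
  (77 − 81.574)²/81.574 = 0.2565
  (83 − 72.774)²/72.774 = 1.4369
  (81 − 86.652)²/86.652 = 0.3687
  (42 − 49.757)²/49.757 = 1.2093
  (16 − 44.389)²/44.389 = 18.1562
  (89 − 52.854)²/52.854 = 24.7197
χ² = 2.9216 + 21.8628 + 6.8996 + 14.6464 + 7.0929 + 1.6195 + 0.2565 + 1.4369 + 0.3687 + 1.2093 + 18.1562 + 24.7197 = 101.19
df = (4−1)(3−1) = 6. Since 101.19 > 16.812, reject the null hypothesis of independence at α = 0.01.

101.19; reject H₀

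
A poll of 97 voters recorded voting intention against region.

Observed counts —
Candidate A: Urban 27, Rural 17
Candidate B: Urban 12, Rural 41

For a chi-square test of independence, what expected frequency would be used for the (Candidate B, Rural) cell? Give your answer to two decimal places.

Row total (Candidate B) = 53; column total (Rural) = 58; grand total N = 97.
Expected count = (row total × column total) / N = 53 × 58 / 97 = 31.69.

31.69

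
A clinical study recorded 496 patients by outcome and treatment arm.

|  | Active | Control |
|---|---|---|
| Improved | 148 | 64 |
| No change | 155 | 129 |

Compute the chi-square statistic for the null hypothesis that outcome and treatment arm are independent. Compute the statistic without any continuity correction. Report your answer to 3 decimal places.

Row totals: 212, 284. Column totals: 303, 193. Grand total N = 496.
Expected counts (row total × column total / N):
  Improved, Active: 212×303/496 = 129.5081
  Improved, Control: 212×193/496 = 82.4919
  No change, Active: 284×303/496 = 173.4919
  No change, Control: 284×193/496 = 110.5081
Contributions (O − E)²/E:
  (148 − 129.5081)²/129.5081 = 2.6404
  (64 − 82.4919)²/82.4919 = 4.1453
  (155 − 173.4919)²/173.4919 = 1.9710
  (129 − 110.5081)²/110.5081 = 3.0943
χ² = 2.6404 + 4.1453 + 1.9710 + 3.0943 = 11.851

11.851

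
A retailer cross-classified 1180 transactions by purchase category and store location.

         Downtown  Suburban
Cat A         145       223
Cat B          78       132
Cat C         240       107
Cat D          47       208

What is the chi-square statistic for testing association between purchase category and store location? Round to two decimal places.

Row totals: 368, 210, 347, 255. Column totals: 510, 670. Grand total N = 1180.
Expected counts (row total × column total / N):
  Cat A, Downtown: 368×510/1180 = 159.051
  Cat A, Suburban: 368×670/1180 = 208.949
  Cat B, Downtown: 210×510/1180 = 90.763
  Cat B, Suburban: 210×670/1180 = 119.237
  Cat C, Downtown: 347×510/1180 = 149.975
  Cat C, Suburban: 347×670/1180 = 197.025
  Cat D, Downtown: 255×510/1180 = 110.212
  Cat D, Suburban: 255×670/1180 = 144.788
Contributions (O − E)²/E:
  (145 − 159.051)²/159.051 = 1.2413
  (223 − 208.949)²/208.949 = 0.9449
  (78 − 90.763)²/90.763 = 1.7947
  (132 − 119.237)²/119.237 = 1.3661
  (240 − 149.975)²/149.975 = 54.0390
  (107 − 197.025)²/197.025 = 41.1344
  (47 − 110.212)²/110.212 = 36.2552
  (208 − 144.788)²/144.788 = 27.5973
χ² = 1.2413 + 0.9449 + 1.7947 + 1.3661 + 54.0390 + 41.1344 + 36.2552 + 27.5973 = 164.37

164.37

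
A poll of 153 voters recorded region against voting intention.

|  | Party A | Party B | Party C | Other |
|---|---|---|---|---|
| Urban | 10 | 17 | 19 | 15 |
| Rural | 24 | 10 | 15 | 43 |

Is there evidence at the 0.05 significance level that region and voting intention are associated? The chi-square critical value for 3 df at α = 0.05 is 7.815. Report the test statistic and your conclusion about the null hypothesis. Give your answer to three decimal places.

15.941; reject H₀

Row totals: 61, 92. Column totals: 34, 27, 34, 58. Grand total N = 153.
Expected counts (row total × column total / N):
  Urban, Party A: 61×34/153 = 13.55556
  Urban, Party B: 61×27/153 = 10.76471
  Urban, Party C: 61×34/153 = 13.55556
  Urban, Other: 61×58/153 = 23.12418
  Rural, Party A: 92×34/153 = 20.44444
  Rural, Party B: 92×27/153 = 16.23529
  Rural, Party C: 92×34/153 = 20.44444
  Rural, Other: 92×58/153 = 34.87582
Contributions (O − E)²/E:
  (10 − 13.55556)²/13.55556 = 0.9326
  (17 − 10.76471)²/10.76471 = 3.6117
  (19 − 13.55556)²/13.55556 = 2.1867
  (15 − 23.12418)²/23.12418 = 2.8543
  (24 − 20.44444)²/20.44444 = 0.6184
  (10 − 16.23529)²/16.23529 = 2.3947
  (15 − 20.44444)²/20.44444 = 1.4499
  (43 − 34.87582)²/34.87582 = 1.8925
χ² = 0.9326 + 3.6117 + 2.1867 + 2.8543 + 0.6184 + 2.3947 + 1.4499 + 1.8925 = 15.941
df = (2−1)(4−1) = 3. Since 15.941 > 7.815, reject the null hypothesis of independence at α = 0.05.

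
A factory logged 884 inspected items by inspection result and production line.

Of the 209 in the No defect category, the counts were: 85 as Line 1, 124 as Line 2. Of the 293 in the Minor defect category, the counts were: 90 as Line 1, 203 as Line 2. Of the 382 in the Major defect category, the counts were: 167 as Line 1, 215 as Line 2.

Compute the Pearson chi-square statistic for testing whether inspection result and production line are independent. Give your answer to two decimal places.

12.27

Row totals: 209, 293, 382. Column totals: 342, 542. Grand total N = 884.
Expected counts (row total × column total / N):
  No defect, Line 1: 209×342/884 = 80.857
  No defect, Line 2: 209×542/884 = 128.143
  Minor defect, Line 1: 293×342/884 = 113.355
  Minor defect, Line 2: 293×542/884 = 179.645
  Major defect, Line 1: 382×342/884 = 147.787
  Major defect, Line 2: 382×542/884 = 234.213
Contributions (O − E)²/E:
  (85 − 80.857)²/80.857 = 0.2123
  (124 − 128.143)²/128.143 = 0.1339
  (90 − 113.355)²/113.355 = 4.8119
  (203 − 179.645)²/179.645 = 3.0363
  (167 − 147.787)²/147.787 = 2.4978
  (215 − 234.213)²/234.213 = 1.5761
χ² = 0.2123 + 0.1339 + 4.8119 + 3.0363 + 2.4978 + 1.5761 = 12.27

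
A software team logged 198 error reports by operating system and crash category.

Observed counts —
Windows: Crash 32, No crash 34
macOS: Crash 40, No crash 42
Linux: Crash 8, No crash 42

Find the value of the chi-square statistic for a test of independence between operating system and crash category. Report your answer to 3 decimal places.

16.546

Row totals: 66, 82, 50. Column totals: 80, 118. Grand total N = 198.
Expected counts (row total × column total / N):
  Windows, Crash: 66×80/198 = 26.6667
  Windows, No crash: 66×118/198 = 39.3333
  macOS, Crash: 82×80/198 = 33.1313
  macOS, No crash: 82×118/198 = 48.8687
  Linux, Crash: 50×80/198 = 20.2020
  Linux, No crash: 50×118/198 = 29.7980
Contributions (O − E)²/E:
  (32 − 26.6667)²/26.6667 = 1.0667
  (34 − 39.3333)²/39.3333 = 0.7232
  (40 − 33.1313)²/33.1313 = 1.4240
  (42 − 48.8687)²/48.8687 = 0.9654
  (8 − 20.2020)²/20.2020 = 7.3700
  (42 − 29.7980)²/29.7980 = 4.9966
χ² = 1.0667 + 0.7232 + 1.4240 + 0.9654 + 7.3700 + 4.9966 = 16.546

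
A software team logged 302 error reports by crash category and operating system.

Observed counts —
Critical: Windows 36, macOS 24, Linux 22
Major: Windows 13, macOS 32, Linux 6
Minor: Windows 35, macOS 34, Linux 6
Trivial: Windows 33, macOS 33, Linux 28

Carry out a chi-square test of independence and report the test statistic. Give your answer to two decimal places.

27.40

Row totals: 82, 51, 75, 94. Column totals: 117, 123, 62. Grand total N = 302.
Expected counts (row total × column total / N):
  Critical, Windows: 82×117/302 = 31.768
  Critical, macOS: 82×123/302 = 33.397
  Critical, Linux: 82×62/302 = 16.834
  Major, Windows: 51×117/302 = 19.758
  Major, macOS: 51×123/302 = 20.772
  Major, Linux: 51×62/302 = 10.470
  Minor, Windows: 75×117/302 = 29.056
  Minor, macOS: 75×123/302 = 30.546
  Minor, Linux: 75×62/302 = 15.397
  Trivial, Windows: 94×117/302 = 36.417
  Trivial, macOS: 94×123/302 = 38.285
  Trivial, Linux: 94×62/302 = 19.298
Contributions (O − E)²/E:
  (36 − 31.768)²/31.768 = 0.5638
  (24 − 33.397)²/33.397 = 2.6441
  (22 − 16.834)²/16.834 = 1.5853
  (13 − 19.758)²/19.758 = 2.3115
  (32 − 20.772)²/20.772 = 6.0691
  (6 − 10.470)²/10.470 = 1.9084
  (35 − 29.056)²/29.056 = 1.2160
  (34 − 30.546)²/30.546 = 0.3906
  (6 − 15.397)²/15.397 = 5.7351
  (33 − 36.417)²/36.417 = 0.3206
  (33 − 38.285)²/38.285 = 0.7296
  (28 − 19.298)²/19.298 = 3.9240
χ² = 0.5638 + 2.6441 + 1.5853 + 2.3115 + 6.0691 + 1.9084 + 1.2160 + 0.3906 + 5.7351 + 0.3206 + 0.7296 + 3.9240 = 27.40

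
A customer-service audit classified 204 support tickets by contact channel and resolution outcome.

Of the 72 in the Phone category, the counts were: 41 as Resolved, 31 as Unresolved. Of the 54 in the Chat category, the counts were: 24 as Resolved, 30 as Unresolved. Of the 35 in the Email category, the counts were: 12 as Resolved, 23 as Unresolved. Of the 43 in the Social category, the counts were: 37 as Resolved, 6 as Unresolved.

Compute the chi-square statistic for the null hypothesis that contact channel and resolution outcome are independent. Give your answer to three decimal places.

25.389

Row totals: 72, 54, 35, 43. Column totals: 114, 90. Grand total N = 204.
Expected counts (row total × column total / N):
  Phone, Resolved: 72×114/204 = 40.2353
  Phone, Unresolved: 72×90/204 = 31.7647
  Chat, Resolved: 54×114/204 = 30.1765
  Chat, Unresolved: 54×90/204 = 23.8235
  Email, Resolved: 35×114/204 = 19.5588
  Email, Unresolved: 35×90/204 = 15.4412
  Social, Resolved: 43×114/204 = 24.0294
  Social, Unresolved: 43×90/204 = 18.9706
Contributions (O − E)²/E:
  (41 − 40.2353)²/40.2353 = 0.0145
  (31 − 31.7647)²/31.7647 = 0.0184
  (24 − 30.1765)²/30.1765 = 1.2642
  (30 − 23.8235)²/23.8235 = 1.6013
  (12 − 19.5588)²/19.5588 = 2.9212
  (23 − 15.4412)²/15.4412 = 3.7002
  (37 − 24.0294)²/24.0294 = 7.0013
  (6 − 18.9706)²/18.9706 = 8.8683
χ² = 0.0145 + 0.0184 + 1.2642 + 1.6013 + 2.9212 + 3.7002 + 7.0013 + 8.8683 = 25.389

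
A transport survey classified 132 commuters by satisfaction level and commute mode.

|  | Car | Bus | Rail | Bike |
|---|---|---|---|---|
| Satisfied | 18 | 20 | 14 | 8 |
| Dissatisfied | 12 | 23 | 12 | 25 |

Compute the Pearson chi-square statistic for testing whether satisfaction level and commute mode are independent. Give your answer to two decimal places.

9.31

Row totals: 60, 72. Column totals: 30, 43, 26, 33. Grand total N = 132.
Expected counts (row total × column total / N):
  Satisfied, Car: 60×30/132 = 13.636
  Satisfied, Bus: 60×43/132 = 19.545
  Satisfied, Rail: 60×26/132 = 11.818
  Satisfied, Bike: 60×33/132 = 15.000
  Dissatisfied, Car: 72×30/132 = 16.364
  Dissatisfied, Bus: 72×43/132 = 23.455
  Dissatisfied, Rail: 72×26/132 = 14.182
  Dissatisfied, Bike: 72×33/132 = 18.000
Contributions (O − E)²/E:
  (18 − 13.636)²/13.636 = 1.3966
  (20 − 19.545)²/19.545 = 0.0106
  (14 − 11.818)²/11.818 = 0.4029
  (8 − 15.000)²/15.000 = 3.2667
  (12 − 16.364)²/16.364 = 1.1638
  (23 − 23.455)²/23.455 = 0.0088
  (12 − 14.182)²/14.182 = 0.3357
  (25 − 18.000)²/18.000 = 2.7222
χ² = 1.3966 + 0.0106 + 0.4029 + 3.2667 + 1.1638 + 0.0088 + 0.3357 + 2.7222 = 9.31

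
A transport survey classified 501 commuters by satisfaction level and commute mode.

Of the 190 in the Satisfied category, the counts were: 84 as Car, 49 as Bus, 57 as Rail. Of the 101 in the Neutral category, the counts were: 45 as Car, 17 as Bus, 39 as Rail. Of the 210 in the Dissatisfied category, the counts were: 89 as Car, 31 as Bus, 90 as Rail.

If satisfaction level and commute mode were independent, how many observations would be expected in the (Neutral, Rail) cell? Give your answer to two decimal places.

Row total (Neutral) = 101; column total (Rail) = 186; grand total N = 501.
Expected count = (row total × column total) / N = 101 × 186 / 501 = 37.50.

37.50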